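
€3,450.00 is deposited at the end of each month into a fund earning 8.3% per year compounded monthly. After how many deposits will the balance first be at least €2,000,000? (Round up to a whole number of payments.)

234 payments

Periodic rate r = 0.083/12 per month; n is counted in months.
Ordinary annuity FV: 2,000,000 = 3,450 × [((1+r)^n − 1)/r].
(1+r)^n = 1 + 2,000,000 × r / 3,450, so n = ln(1 + 2,000,000·r/3,450) / ln(1+r) = 233.77.
Round up to a whole number of payments: n = 234.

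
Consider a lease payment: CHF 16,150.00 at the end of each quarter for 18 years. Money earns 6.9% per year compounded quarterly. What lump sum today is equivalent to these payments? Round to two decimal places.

This is an ordinary annuity: 72 payments of CHF 16,150.00 at the end of each quarter.
Periodic rate r = 0.069/4 per quarter; n is counted in quarters.
PV = PMT × [(1 − (1+r)^−n)/r] = 16,150 × [1 − (1+r)^−72] / r = CHF 662,963.66

CHF 662,963.66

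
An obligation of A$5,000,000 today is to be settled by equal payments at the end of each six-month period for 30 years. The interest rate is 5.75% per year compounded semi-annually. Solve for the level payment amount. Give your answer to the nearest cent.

Level ordinary annuity; solve PV = PMT × [(1 − (1+r)^−n)/r] for PMT.
Periodic rate r = 0.0575/2 per half-year; n is counted in half-years.
With n = 60: PMT = 5,000,000 / ([(1 − (1+r)^−n)/r]) = A$175,854.20

A$175,854.20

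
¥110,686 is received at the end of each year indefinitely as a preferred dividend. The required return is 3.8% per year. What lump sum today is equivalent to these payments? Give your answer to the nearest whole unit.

¥2,912,789

Periodic rate r = 0.038 per year.
Level perpetuity: PV = PMT / r = 110,686 / (0.038) = ¥2,912,789.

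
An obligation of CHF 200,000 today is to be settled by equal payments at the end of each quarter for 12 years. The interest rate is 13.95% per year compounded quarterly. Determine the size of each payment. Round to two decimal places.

Level ordinary annuity; solve PV = PMT × [(1 − (1+r)^−n)/r] for PMT.
Periodic rate r = 0.1395/4 per quarter; n is counted in quarters.
With n = 48: PMT = 200,000 / ([(1 − (1+r)^−n)/r]) = CHF 8,642.28

CHF 8,642.28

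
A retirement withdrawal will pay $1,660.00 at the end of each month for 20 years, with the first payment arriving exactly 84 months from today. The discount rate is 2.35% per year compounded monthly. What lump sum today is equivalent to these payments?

Ordinary annuity of 240 payments, first payment at period 84.
Periodic rate r = 0.0235/12 per month; n is counted in months.
The ordinary-annuity PV formula values the stream one period before the first payment (period 83); discount that back 83 periods:
PV₀ = 1,660 × [1 − (1+r)^−240] / r × (1+r)^−83 = $270,019.61

$270,019.61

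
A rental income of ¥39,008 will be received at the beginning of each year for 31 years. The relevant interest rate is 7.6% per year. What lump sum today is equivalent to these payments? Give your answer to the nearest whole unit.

This is an annuity due: 31 payments of ¥39,008 at the beginning of each year.
Periodic rate r = 0.076 per year.
PV = PMT × [(1 − (1+r)^−n)/r] × (1+r) = 39,008 × [1 − (1+r)^−31] / r × (1+r) = ¥495,258

¥495,258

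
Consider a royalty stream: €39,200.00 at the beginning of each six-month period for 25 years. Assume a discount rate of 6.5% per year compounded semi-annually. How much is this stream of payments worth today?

€993,708.01

This is an annuity due: 50 payments of €39,200.00 at the beginning of each six-month period.
Periodic rate r = 0.065/2 per half-year; n is counted in half-years.
PV = PMT × [(1 − (1+r)^−n)/r] × (1+r) = 39,200 × [1 − (1+r)^−50] / r × (1+r) = €993,708.01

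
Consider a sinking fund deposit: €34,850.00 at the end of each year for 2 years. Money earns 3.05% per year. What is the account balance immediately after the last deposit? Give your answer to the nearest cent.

€70,762.92

This is an ordinary annuity: 2 deposits of €34,850.00 at the end of each year.
Periodic rate r = 0.0305 per year.
FV = PMT × [((1+r)^n − 1)/r] = 34,850 × [(1+r)^2 − 1] / r = €70,762.92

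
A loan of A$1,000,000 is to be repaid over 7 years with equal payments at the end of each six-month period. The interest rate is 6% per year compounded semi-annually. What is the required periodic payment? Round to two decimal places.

A$88,526.34

Level ordinary annuity; solve PV = PMT × [(1 − (1+r)^−n)/r] for PMT.
Periodic rate r = 0.06/2 per half-year; n is counted in half-years.
With n = 14: PMT = 1,000,000 / ([(1 − (1+r)^−n)/r]) = A$88,526.34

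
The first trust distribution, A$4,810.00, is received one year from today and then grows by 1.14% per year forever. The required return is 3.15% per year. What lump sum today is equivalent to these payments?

Periodic rate r = 0.0315 per year.
Growing perpetuity (Gordon): PV = PMT₁ / (r − g) = 4,810 / (r − 0.0114) = A$239,303.48.

A$239,303.48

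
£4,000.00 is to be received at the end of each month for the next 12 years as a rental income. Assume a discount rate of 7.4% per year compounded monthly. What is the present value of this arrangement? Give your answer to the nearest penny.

£381,015.29

This is an ordinary annuity: 144 payments of £4,000.00 at the end of each month.
Periodic rate r = 0.074/12 per month; n is counted in months.
PV = PMT × [(1 − (1+r)^−n)/r] = 4,000 × [1 − (1+r)^−144] / r = £381,015.29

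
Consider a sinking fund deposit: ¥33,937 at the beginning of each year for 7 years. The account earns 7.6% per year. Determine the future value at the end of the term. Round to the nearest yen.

This is an annuity due: 7 deposits of ¥33,937 at the beginning of each year.
Periodic rate r = 0.076 per year.
FV = PMT × [((1+r)^n − 1)/r] × (1+r) = 33,937 × [(1+r)^7 − 1] / r × (1+r) = ¥321,863

¥321,863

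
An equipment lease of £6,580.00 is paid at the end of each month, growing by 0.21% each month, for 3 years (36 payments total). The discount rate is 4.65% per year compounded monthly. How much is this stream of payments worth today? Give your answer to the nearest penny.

£228,808.45

Periodic rate r = 0.0465/12 per month; n is counted in months.
Growing ordinary annuity: PV = PMT₁ × [1 − ((1+g)/(1+r))^n] / (r − g) = 6,580 × [1 − ((1+0.0021)/(1+r))^36] / (r − 0.0021) = £228,808.45.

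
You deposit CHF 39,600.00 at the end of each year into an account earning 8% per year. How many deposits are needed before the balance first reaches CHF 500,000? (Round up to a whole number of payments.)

Periodic rate r = 0.08 per year.
Ordinary annuity FV: 500,000 = 39,600 × [((1+r)^n − 1)/r].
(1+r)^n = 1 + 500,000 × r / 39,600, so n = ln(1 + 500,000·r/39,600) / ln(1+r) = 9.07.
Round up to a whole number of payments: n = 10.

10 payments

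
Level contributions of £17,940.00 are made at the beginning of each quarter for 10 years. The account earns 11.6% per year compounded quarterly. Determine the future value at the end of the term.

£1,360,792.22

This is an annuity due: 40 deposits of £17,940.00 at the beginning of each quarter.
Periodic rate r = 0.116/4 per quarter; n is counted in quarters.
FV = PMT × [((1+r)^n − 1)/r] × (1+r) = 17,940 × [(1+r)^40 − 1] / r × (1+r) = £1,360,792.22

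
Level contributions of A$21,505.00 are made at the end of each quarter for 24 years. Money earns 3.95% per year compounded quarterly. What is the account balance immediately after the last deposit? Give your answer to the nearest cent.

A$3,415,911.52

This is an ordinary annuity: 96 deposits of A$21,505.00 at the end of each quarter.
Periodic rate r = 0.0395/4 per quarter; n is counted in quarters.
FV = PMT × [((1+r)^n − 1)/r] = 21,505 × [(1+r)^96 − 1] / r = A$3,415,911.52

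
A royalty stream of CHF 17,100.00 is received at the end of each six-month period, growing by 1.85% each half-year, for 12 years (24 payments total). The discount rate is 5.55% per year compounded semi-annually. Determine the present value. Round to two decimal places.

CHF 360,591.79

Periodic rate r = 0.0555/2 per half-year; n is counted in half-years.
Growing ordinary annuity: PV = PMT₁ × [1 − ((1+g)/(1+r))^n] / (r − g) = 17,100 × [1 − ((1+0.0185)/(1+r))^24] / (r − 0.0185) = CHF 360,591.79.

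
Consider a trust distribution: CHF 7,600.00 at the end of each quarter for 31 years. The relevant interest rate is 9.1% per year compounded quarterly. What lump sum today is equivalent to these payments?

CHF 313,534.67

This is an ordinary annuity: 124 payments of CHF 7,600.00 at the end of each quarter.
Periodic rate r = 0.091/4 per quarter; n is counted in quarters.
PV = PMT × [(1 − (1+r)^−n)/r] = 7,600 × [1 − (1+r)^−124] / r = CHF 313,534.67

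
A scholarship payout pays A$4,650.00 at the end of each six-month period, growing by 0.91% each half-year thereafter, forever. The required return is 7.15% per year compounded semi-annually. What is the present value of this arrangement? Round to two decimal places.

Periodic rate r = 0.0715/2 per half-year.
Growing perpetuity (Gordon): PV = PMT₁ / (r − g) = 4,650 / (r − 0.0091) = A$174,484.05.

A$174,484.05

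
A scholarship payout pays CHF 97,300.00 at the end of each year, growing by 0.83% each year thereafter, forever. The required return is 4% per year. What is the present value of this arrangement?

CHF 3,069,400.63

Periodic rate r = 0.04 per year.
Growing perpetuity (Gordon): PV = PMT₁ / (r − g) = 97,300 / (r − 0.0083) = CHF 3,069,400.63.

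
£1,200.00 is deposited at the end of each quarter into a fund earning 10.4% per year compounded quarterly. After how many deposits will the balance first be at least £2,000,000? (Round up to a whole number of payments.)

148 payments

Periodic rate r = 0.104/4 per quarter; n is counted in quarters.
Ordinary annuity FV: 2,000,000 = 1,200 × [((1+r)^n − 1)/r].
(1+r)^n = 1 + 2,000,000 × r / 1,200, so n = ln(1 + 2,000,000·r/1,200) / ln(1+r) = 147.72.
Round up to a whole number of payments: n = 148.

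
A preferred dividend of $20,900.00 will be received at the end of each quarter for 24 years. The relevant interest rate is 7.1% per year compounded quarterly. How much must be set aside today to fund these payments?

$959,993.83

This is an ordinary annuity: 96 payments of $20,900.00 at the end of each quarter.
Periodic rate r = 0.071/4 per quarter; n is counted in quarters.
PV = PMT × [(1 − (1+r)^−n)/r] = 20,900 × [1 − (1+r)^−96] / r = $959,993.83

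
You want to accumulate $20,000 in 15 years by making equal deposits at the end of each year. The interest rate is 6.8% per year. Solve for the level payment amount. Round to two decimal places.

Level ordinary annuity; solve FV = PMT × [((1+r)^n − 1)/r] for PMT.
Periodic rate r = 0.068 per year.
With n = 15: PMT = 20,000 / ([((1+r)^n − 1)/r]) = $808.23

$808.23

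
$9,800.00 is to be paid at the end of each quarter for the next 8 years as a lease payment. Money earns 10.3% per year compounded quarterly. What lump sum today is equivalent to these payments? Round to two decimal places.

This is an ordinary annuity: 32 payments of $9,800.00 at the end of each quarter.
Periodic rate r = 0.103/4 per quarter; n is counted in quarters.
PV = PMT × [(1 − (1+r)^−n)/r] = 9,800 × [1 − (1+r)^−32] / r = $211,880.61

$211,880.61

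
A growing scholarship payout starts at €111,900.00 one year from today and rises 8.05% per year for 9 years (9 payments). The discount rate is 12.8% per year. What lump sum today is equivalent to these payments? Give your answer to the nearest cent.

€756,314.24

Periodic rate r = 0.128 per year.
Growing ordinary annuity: PV = PMT₁ × [1 − ((1+g)/(1+r))^n] / (r − g) = 111,900 × [1 − ((1+0.0805)/(1+r))^9] / (r − 0.0805) = €756,314.24.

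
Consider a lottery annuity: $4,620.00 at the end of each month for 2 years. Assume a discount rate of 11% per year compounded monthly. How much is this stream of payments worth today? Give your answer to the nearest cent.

This is an ordinary annuity: 24 payments of $4,620.00 at the end of each month.
Periodic rate r = 0.11/12 per month; n is counted in months.
PV = PMT × [(1 − (1+r)^−n)/r] = 4,620 × [1 − (1+r)^−24] / r = $99,124.96

$99,124.96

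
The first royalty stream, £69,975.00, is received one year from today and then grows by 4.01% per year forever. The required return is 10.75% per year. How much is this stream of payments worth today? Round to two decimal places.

Periodic rate r = 0.1075 per year.
Growing perpetuity (Gordon): PV = PMT₁ / (r − g) = 69,975 / (r − 0.0401) = £1,038,204.75.

£1,038,204.75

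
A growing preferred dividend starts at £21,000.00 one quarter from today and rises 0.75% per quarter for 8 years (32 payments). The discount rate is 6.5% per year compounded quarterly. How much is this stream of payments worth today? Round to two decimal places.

£580,151.98

Periodic rate r = 0.065/4 per quarter; n is counted in quarters.
Growing ordinary annuity: PV = PMT₁ × [1 − ((1+g)/(1+r))^n] / (r − g) = 21,000 × [1 − ((1+0.0075)/(1+r))^32] / (r − 0.0075) = £580,151.98.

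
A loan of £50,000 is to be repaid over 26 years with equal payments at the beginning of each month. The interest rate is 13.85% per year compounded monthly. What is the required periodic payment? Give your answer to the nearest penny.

Level annuity due; solve PV = PMT × [(1 − (1+r)^−n)/r] × (1+r) for PMT.
Periodic rate r = 0.1385/12 per month; n is counted in months.
With n = 312: PMT = 50,000 / ([(1 − (1+r)^−n)/r] × (1+r)) = £586.85

£586.85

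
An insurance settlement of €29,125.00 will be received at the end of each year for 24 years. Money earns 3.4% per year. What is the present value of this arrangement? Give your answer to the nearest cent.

This is an ordinary annuity: 24 payments of €29,125.00 at the end of each year.
Periodic rate r = 0.034 per year.
PV = PMT × [(1 − (1+r)^−n)/r] = 29,125 × [1 − (1+r)^−24] / r = €472,650.48

€472,650.48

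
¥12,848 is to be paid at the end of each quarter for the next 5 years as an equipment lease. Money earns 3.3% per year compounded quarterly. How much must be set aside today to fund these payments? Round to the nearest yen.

This is an ordinary annuity: 20 payments of ¥12,848 at the end of each quarter.
Periodic rate r = 0.033/4 per quarter; n is counted in quarters.
PV = PMT × [(1 − (1+r)^−n)/r] = 12,848 × [1 − (1+r)^−20] / r = ¥235,986

¥235,986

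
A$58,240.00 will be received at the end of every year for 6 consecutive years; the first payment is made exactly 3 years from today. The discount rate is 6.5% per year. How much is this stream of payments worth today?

Ordinary annuity of 6 payments, first payment at period 3.
Periodic rate r = 0.065 per year.
The ordinary-annuity PV formula values the stream one period before the first payment (period 2); discount that back 2 periods:
PV₀ = 58,240 × [1 − (1+r)^−6] / r × (1+r)^−2 = A$248,575.57

A$248,575.57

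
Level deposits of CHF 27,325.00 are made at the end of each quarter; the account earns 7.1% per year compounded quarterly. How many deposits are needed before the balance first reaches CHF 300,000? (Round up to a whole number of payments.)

Periodic rate r = 0.071/4 per quarter; n is counted in quarters.
Ordinary annuity FV: 300,000 = 27,325 × [((1+r)^n − 1)/r].
(1+r)^n = 1 + 300,000 × r / 27,325, so n = ln(1 + 300,000·r/27,325) / ln(1+r) = 10.12.
Round up to a whole number of payments: n = 11.

11 payments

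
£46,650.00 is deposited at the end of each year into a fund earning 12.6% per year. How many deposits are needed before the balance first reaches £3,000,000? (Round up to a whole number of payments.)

Periodic rate r = 0.126 per year.
Ordinary annuity FV: 3,000,000 = 46,650 × [((1+r)^n − 1)/r].
(1+r)^n = 1 + 3,000,000 × r / 46,650, so n = ln(1 + 3,000,000·r/46,650) / ln(1+r) = 18.61.
Round up to a whole number of payments: n = 19.

19 payments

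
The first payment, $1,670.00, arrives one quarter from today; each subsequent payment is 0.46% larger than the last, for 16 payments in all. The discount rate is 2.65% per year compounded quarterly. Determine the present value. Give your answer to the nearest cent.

$26,147.39

Periodic rate r = 0.0265/4 per quarter; n is counted in quarters.
Growing ordinary annuity: PV = PMT₁ × [1 − ((1+g)/(1+r))^n] / (r − g) = 1,670 × [1 − ((1+0.0046)/(1+r))^16] / (r − 0.0046) = $26,147.39.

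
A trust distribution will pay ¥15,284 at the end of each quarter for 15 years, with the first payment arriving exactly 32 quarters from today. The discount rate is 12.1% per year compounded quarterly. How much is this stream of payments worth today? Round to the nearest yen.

¥167,028

Ordinary annuity of 60 payments, first payment at period 32.
Periodic rate r = 0.121/4 per quarter; n is counted in quarters.
The ordinary-annuity PV formula values the stream one period before the first payment (period 31); discount that back 31 periods:
PV₀ = 15,284 × [1 − (1+r)^−60] / r × (1+r)^−31 = ¥167,028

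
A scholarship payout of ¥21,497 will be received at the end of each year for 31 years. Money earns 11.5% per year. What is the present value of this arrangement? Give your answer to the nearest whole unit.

This is an ordinary annuity: 31 payments of ¥21,497 at the end of each year.
Periodic rate r = 0.115 per year.
PV = PMT × [(1 − (1+r)^−n)/r] = 21,497 × [1 − (1+r)^−31] / r = ¥180,531

¥180,531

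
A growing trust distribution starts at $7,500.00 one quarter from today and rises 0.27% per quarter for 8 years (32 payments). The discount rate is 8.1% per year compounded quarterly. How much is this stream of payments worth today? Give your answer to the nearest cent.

Periodic rate r = 0.081/4 per quarter; n is counted in quarters.
Growing ordinary annuity: PV = PMT₁ × [1 − ((1+g)/(1+r))^n] / (r − g) = 7,500 × [1 − ((1+0.0027)/(1+r))^32] / (r − 0.0027) = $182,079.93.

$182,079.93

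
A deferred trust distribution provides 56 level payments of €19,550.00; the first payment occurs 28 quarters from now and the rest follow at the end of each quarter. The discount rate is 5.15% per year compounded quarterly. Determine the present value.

Ordinary annuity of 56 payments, first payment at period 28.
Periodic rate r = 0.0515/4 per quarter; n is counted in quarters.
The ordinary-annuity PV formula values the stream one period before the first payment (period 27); discount that back 27 periods:
PV₀ = 19,550 × [1 − (1+r)^−56] / r × (1+r)^−27 = €549,831.71

€549,831.71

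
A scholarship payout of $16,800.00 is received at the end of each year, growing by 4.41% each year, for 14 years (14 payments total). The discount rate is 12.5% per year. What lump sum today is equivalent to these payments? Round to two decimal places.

Periodic rate r = 0.125 per year.
Growing ordinary annuity: PV = PMT₁ × [1 − ((1+g)/(1+r))^n] / (r − g) = 16,800 × [1 − ((1+0.0441)/(1+r))^14] / (r − 0.0441) = $134,614.70.

$134,614.70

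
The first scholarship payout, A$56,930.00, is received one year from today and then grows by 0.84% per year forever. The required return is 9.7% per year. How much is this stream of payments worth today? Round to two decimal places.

Periodic rate r = 0.097 per year.
Growing perpetuity (Gordon): PV = PMT₁ / (r − g) = 56,930 / (r − 0.0084) = A$642,550.79.

A$642,550.79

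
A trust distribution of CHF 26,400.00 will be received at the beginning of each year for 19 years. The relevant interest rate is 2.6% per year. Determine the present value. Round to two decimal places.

This is an annuity due: 19 payments of CHF 26,400.00 at the beginning of each year.
Periodic rate r = 0.026 per year.
PV = PMT × [(1 − (1+r)^−n)/r] × (1+r) = 26,400 × [1 − (1+r)^−19] / r × (1+r) = CHF 402,082.06

CHF 402,082.06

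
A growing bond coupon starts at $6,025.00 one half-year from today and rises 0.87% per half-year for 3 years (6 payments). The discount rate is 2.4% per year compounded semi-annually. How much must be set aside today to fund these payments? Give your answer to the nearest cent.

Periodic rate r = 0.024/2 per half-year; n is counted in half-years.
Growing ordinary annuity: PV = PMT₁ × [1 − ((1+g)/(1+r))^n] / (r − g) = 6,025 × [1 − ((1+0.0087)/(1+r))^6] / (r − 0.0087) = $35,431.40.

$35,431.40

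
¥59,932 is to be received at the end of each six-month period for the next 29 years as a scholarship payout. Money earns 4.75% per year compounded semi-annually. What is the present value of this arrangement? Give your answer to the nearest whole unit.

¥1,876,685

This is an ordinary annuity: 58 payments of ¥59,932 at the end of each six-month period.
Periodic rate r = 0.0475/2 per half-year; n is counted in half-years.
PV = PMT × [(1 − (1+r)^−n)/r] = 59,932 × [1 − (1+r)^−58] / r = ¥1,876,685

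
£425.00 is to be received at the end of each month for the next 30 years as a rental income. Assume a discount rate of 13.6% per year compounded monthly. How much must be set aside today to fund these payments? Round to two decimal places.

£36,851.25

This is an ordinary annuity: 360 payments of £425.00 at the end of each month.
Periodic rate r = 0.136/12 per month; n is counted in months.
PV = PMT × [(1 − (1+r)^−n)/r] = 425 × [1 − (1+r)^−360] / r = £36,851.25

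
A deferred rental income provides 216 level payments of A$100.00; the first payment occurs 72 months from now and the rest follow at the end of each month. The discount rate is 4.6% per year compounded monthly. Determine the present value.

Ordinary annuity of 216 payments, first payment at period 72.
Periodic rate r = 0.046/12 per month; n is counted in months.
The ordinary-annuity PV formula values the stream one period before the first payment (period 71); discount that back 71 periods:
PV₀ = 100 × [1 − (1+r)^−216] / r × (1+r)^−71 = A$11,181.06

A$11,181.06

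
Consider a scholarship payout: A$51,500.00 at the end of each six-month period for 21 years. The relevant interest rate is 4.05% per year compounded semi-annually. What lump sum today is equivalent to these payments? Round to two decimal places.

This is an ordinary annuity: 42 payments of A$51,500.00 at the end of each six-month period.
Periodic rate r = 0.0405/2 per half-year; n is counted in half-years.
PV = PMT × [(1 − (1+r)^−n)/r] = 51,500 × [1 − (1+r)^−42] / r = A$1,447,476.59

A$1,447,476.59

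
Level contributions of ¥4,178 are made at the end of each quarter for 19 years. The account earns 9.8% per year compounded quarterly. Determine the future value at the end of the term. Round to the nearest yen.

This is an ordinary annuity: 76 deposits of ¥4,178 at the end of each quarter.
Periodic rate r = 0.098/4 per quarter; n is counted in quarters.
FV = PMT × [((1+r)^n − 1)/r] = 4,178 × [(1+r)^76 − 1] / r = ¥902,746

¥902,746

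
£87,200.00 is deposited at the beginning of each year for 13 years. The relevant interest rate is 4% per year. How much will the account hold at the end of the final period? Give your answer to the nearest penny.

£1,507,854.66

This is an annuity due: 13 deposits of £87,200.00 at the beginning of each year.
Periodic rate r = 0.04 per year.
FV = PMT × [((1+r)^n − 1)/r] × (1+r) = 87,200 × [(1+r)^13 − 1] / r × (1+r) = £1,507,854.66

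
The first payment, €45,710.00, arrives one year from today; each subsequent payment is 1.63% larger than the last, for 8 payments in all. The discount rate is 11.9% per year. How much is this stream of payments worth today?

Periodic rate r = 0.119 per year.
Growing ordinary annuity: PV = PMT₁ × [1 − ((1+g)/(1+r))^n] / (r − g) = 45,710 × [1 − ((1+0.0163)/(1+r))^8] / (r − 0.0163) = €239,031.40.

€239,031.40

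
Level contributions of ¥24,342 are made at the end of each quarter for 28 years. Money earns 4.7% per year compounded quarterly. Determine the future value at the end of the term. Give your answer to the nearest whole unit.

This is an ordinary annuity: 112 deposits of ¥24,342 at the end of each quarter.
Periodic rate r = 0.047/4 per quarter; n is counted in quarters.
FV = PMT × [((1+r)^n − 1)/r] = 24,342 × [(1+r)^112 − 1] / r = ¥5,593,448

¥5,593,448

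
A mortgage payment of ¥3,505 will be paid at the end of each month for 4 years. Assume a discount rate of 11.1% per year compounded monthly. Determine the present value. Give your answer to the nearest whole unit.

This is an ordinary annuity: 48 payments of ¥3,505 at the end of each month.
Periodic rate r = 0.111/12 per month; n is counted in months.
PV = PMT × [(1 − (1+r)^−n)/r] = 3,505 × [1 − (1+r)^−48] / r = ¥135,359

¥135,359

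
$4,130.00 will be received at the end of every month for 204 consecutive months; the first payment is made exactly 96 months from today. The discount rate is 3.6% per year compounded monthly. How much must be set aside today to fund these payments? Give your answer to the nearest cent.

Ordinary annuity of 204 payments, first payment at period 96.
Periodic rate r = 0.036/12 per month; n is counted in months.
The ordinary-annuity PV formula values the stream one period before the first payment (period 95); discount that back 95 periods:
PV₀ = 4,130 × [1 − (1+r)^−204] / r × (1+r)^−95 = $473,567.84

$473,567.84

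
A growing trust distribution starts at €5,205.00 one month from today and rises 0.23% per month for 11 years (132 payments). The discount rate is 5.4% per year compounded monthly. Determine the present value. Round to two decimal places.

Periodic rate r = 0.054/12 per month; n is counted in months.
Growing ordinary annuity: PV = PMT₁ × [1 − ((1+g)/(1+r))^n] / (r − g) = 5,205 × [1 − ((1+0.0023)/(1+r))^132] / (r − 0.0023) = €594,551.52.

€594,551.52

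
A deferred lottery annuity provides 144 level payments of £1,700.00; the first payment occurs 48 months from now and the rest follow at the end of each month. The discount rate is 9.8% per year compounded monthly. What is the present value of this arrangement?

£98,003.48

Ordinary annuity of 144 payments, first payment at period 48.
Periodic rate r = 0.098/12 per month; n is counted in months.
The ordinary-annuity PV formula values the stream one period before the first payment (period 47); discount that back 47 periods:
PV₀ = 1,700 × [1 − (1+r)^−144] / r × (1+r)^−47 = £98,003.48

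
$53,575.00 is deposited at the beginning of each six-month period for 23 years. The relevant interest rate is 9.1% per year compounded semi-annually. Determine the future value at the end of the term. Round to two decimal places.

This is an annuity due: 46 deposits of $53,575.00 at the beginning of each six-month period.
Periodic rate r = 0.091/2 per half-year; n is counted in half-years.
FV = PMT × [((1+r)^n − 1)/r] × (1+r) = 53,575 × [(1+r)^46 − 1] / r × (1+r) = $8,300,875.56

$8,300,875.56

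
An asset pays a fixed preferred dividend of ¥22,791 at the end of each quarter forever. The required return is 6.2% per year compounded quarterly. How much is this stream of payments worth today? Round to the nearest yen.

Periodic rate r = 0.062/4 per quarter.
Level perpetuity: PV = PMT / r = 22,791 / (0.062/4) = ¥1,470,387.

¥1,470,387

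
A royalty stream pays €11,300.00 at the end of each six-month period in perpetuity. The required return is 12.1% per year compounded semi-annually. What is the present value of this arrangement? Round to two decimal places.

Periodic rate r = 0.121/2 per half-year.
Level perpetuity: PV = PMT / r = 11,300 / (0.121/2) = €186,776.86.

€186,776.86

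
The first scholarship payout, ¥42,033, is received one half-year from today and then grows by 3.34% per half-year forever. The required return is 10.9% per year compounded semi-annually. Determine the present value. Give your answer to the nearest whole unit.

Periodic rate r = 0.109/2 per half-year.
Growing perpetuity (Gordon): PV = PMT₁ / (r − g) = 42,033 / (r − 0.0334) = ¥1,992,085.

¥1,992,085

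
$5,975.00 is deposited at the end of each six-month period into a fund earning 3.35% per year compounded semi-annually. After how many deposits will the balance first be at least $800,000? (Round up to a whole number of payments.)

Periodic rate r = 0.0335/2 per half-year; n is counted in half-years.
Ordinary annuity FV: 800,000 = 5,975 × [((1+r)^n − 1)/r].
(1+r)^n = 1 + 800,000 × r / 5,975, so n = ln(1 + 800,000·r/5,975) / ln(1+r) = 70.82.
Round up to a whole number of payments: n = 71.

71 payments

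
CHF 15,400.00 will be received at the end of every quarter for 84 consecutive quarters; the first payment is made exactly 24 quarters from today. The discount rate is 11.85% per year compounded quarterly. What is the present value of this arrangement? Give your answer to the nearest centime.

CHF 242,742.90

Ordinary annuity of 84 payments, first payment at period 24.
Periodic rate r = 0.1185/4 per quarter; n is counted in quarters.
The ordinary-annuity PV formula values the stream one period before the first payment (period 23); discount that back 23 periods:
PV₀ = 15,400 × [1 − (1+r)^−84] / r × (1+r)^−23 = CHF 242,742.90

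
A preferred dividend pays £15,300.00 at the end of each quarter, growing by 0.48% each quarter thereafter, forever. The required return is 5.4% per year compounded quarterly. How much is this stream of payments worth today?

Periodic rate r = 0.054/4 per quarter.
Growing perpetuity (Gordon): PV = PMT₁ / (r − g) = 15,300 / (r − 0.0048) = £1,758,620.69.

£1,758,620.69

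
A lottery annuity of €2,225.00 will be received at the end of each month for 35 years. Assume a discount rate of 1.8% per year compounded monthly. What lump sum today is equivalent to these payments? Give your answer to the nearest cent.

€692,949.17

This is an ordinary annuity: 420 payments of €2,225.00 at the end of each month.
Periodic rate r = 0.018/12 per month; n is counted in months.
PV = PMT × [(1 − (1+r)^−n)/r] = 2,225 × [1 − (1+r)^−420] / r = €692,949.17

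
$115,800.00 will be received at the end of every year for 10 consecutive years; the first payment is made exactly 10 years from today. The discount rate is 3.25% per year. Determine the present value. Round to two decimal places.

Ordinary annuity of 10 payments, first payment at period 10.
Periodic rate r = 0.0325 per year.
The ordinary-annuity PV formula values the stream one period before the first payment (period 9); discount that back 9 periods:
PV₀ = 115,800 × [1 − (1+r)^−10] / r × (1+r)^−9 = $731,364.08

$731,364.08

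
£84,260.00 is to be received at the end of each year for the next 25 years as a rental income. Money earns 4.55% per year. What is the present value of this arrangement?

This is an ordinary annuity: 25 payments of £84,260.00 at the end of each year.
Periodic rate r = 0.0455 per year.
PV = PMT × [(1 − (1+r)^−n)/r] = 84,260 × [1 − (1+r)^−25] / r = £1,243,019.79

£1,243,019.79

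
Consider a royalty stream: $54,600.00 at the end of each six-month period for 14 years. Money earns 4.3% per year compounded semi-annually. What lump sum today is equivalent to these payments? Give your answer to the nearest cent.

This is an ordinary annuity: 28 payments of $54,600.00 at the end of each six-month period.
Periodic rate r = 0.043/2 per half-year; n is counted in half-years.
PV = PMT × [(1 − (1+r)^−n)/r] = 54,600 × [1 − (1+r)^−28] / r = $1,139,690.38

$1,139,690.38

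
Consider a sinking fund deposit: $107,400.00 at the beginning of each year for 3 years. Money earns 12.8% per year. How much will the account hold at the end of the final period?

$411,947.00

This is an annuity due: 3 deposits of $107,400.00 at the beginning of each year.
Periodic rate r = 0.128 per year.
FV = PMT × [((1+r)^n − 1)/r] × (1+r) = 107,400 × [(1+r)^3 − 1] / r × (1+r) = $411,947.00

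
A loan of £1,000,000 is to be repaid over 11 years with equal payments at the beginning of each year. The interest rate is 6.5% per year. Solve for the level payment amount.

Level annuity due; solve PV = PMT × [(1 − (1+r)^−n)/r] × (1+r) for PMT.
Periodic rate r = 0.065 per year.
With n = 11: PMT = 1,000,000 / ([(1 − (1+r)^−n)/r] × (1+r)) = £122,117.56

£122,117.56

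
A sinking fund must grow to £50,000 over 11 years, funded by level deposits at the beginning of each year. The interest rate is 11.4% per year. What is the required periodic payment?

£2,245.18

Level annuity due; solve FV = PMT × [((1+r)^n − 1)/r] × (1+r) for PMT.
Periodic rate r = 0.114 per year.
With n = 11: PMT = 50,000 / ([((1+r)^n − 1)/r] × (1+r)) = £2,245.18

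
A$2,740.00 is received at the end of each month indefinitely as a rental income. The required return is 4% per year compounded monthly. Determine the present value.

A$822,000.00

Periodic rate r = 0.04/12 per month.
Level perpetuity: PV = PMT / r = 2,740 / (0.04/12) = A$822,000.00.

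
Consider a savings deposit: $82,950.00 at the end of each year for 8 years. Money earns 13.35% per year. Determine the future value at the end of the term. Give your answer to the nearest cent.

$1,071,848.02

This is an ordinary annuity: 8 deposits of $82,950.00 at the end of each year.
Periodic rate r = 0.1335 per year.
FV = PMT × [((1+r)^n − 1)/r] = 82,950 × [(1+r)^8 − 1] / r = $1,071,848.02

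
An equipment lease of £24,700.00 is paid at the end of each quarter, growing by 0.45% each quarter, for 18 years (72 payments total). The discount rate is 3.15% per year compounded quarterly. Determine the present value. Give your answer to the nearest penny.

Periodic rate r = 0.0315/4 per quarter; n is counted in quarters.
Growing ordinary annuity: PV = PMT₁ × [1 − ((1+g)/(1+r))^n] / (r − g) = 24,700 × [1 − ((1+0.0045)/(1+r))^72] / (r − 0.0045) = £1,570,230.88.

£1,570,230.88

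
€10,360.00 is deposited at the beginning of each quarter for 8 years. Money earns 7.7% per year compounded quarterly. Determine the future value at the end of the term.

€461,159.18

This is an annuity due: 32 deposits of €10,360.00 at the beginning of each quarter.
Periodic rate r = 0.077/4 per quarter; n is counted in quarters.
FV = PMT × [((1+r)^n − 1)/r] × (1+r) = 10,360 × [(1+r)^32 − 1] / r × (1+r) = €461,159.18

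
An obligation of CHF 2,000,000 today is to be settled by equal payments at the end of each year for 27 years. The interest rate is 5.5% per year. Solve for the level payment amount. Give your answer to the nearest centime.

CHF 143,904.56

Level ordinary annuity; solve PV = PMT × [(1 − (1+r)^−n)/r] for PMT.
Periodic rate r = 0.055 per year.
With n = 27: PMT = 2,000,000 / ([(1 − (1+r)^−n)/r]) = CHF 143,904.56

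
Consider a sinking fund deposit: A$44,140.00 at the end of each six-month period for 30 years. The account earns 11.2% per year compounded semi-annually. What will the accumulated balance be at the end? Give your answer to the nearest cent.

This is an ordinary annuity: 60 deposits of A$44,140.00 at the end of each six-month period.
Periodic rate r = 0.112/2 per half-year; n is counted in half-years.
FV = PMT × [((1+r)^n − 1)/r] = 44,140 × [(1+r)^60 − 1] / r = A$19,936,062.97

A$19,936,062.97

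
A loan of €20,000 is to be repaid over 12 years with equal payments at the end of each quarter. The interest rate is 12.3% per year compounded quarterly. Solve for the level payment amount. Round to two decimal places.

Level ordinary annuity; solve PV = PMT × [(1 − (1+r)^−n)/r] for PMT.
Periodic rate r = 0.123/4 per quarter; n is counted in quarters.
With n = 48: PMT = 20,000 / ([(1 − (1+r)^−n)/r]) = €802.55

€802.55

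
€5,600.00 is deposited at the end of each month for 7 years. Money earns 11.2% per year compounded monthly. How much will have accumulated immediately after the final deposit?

€709,359.80

This is an ordinary annuity: 84 deposits of €5,600.00 at the end of each month.
Periodic rate r = 0.112/12 per month; n is counted in months.
FV = PMT × [((1+r)^n − 1)/r] = 5,600 × [(1+r)^84 − 1] / r = €709,359.80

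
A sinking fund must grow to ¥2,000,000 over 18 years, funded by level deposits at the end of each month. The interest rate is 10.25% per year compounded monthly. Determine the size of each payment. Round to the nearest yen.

¥3,236

Level ordinary annuity; solve FV = PMT × [((1+r)^n − 1)/r] for PMT.
Periodic rate r = 0.1025/12 per month; n is counted in months.
With n = 216: PMT = 2,000,000 / ([((1+r)^n − 1)/r]) = ¥3,236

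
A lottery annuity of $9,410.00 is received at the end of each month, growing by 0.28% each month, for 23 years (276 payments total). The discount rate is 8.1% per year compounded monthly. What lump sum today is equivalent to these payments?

$1,577,318.77

Periodic rate r = 0.081/12 per month; n is counted in months.
Growing ordinary annuity: PV = PMT₁ × [1 − ((1+g)/(1+r))^n] / (r − g) = 9,410 × [1 − ((1+0.0028)/(1+r))^276] / (r − 0.0028) = $1,577,318.77.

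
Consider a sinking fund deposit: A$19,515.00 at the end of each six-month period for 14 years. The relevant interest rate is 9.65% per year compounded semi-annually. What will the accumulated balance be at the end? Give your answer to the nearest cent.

This is an ordinary annuity: 28 deposits of A$19,515.00 at the end of each six-month period.
Periodic rate r = 0.0965/2 per half-year; n is counted in half-years.
FV = PMT × [((1+r)^n − 1)/r] = 19,515 × [(1+r)^28 − 1] / r = A$1,108,713.71

A$1,108,713.71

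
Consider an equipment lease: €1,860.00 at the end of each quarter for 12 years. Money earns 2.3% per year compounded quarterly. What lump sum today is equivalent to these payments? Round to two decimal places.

€77,824.67

This is an ordinary annuity: 48 payments of €1,860.00 at the end of each quarter.
Periodic rate r = 0.023/4 per quarter; n is counted in quarters.
PV = PMT × [(1 − (1+r)^−n)/r] = 1,860 × [1 − (1+r)^−48] / r = €77,824.67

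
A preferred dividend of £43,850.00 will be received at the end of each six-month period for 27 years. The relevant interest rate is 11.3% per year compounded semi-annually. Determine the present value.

This is an ordinary annuity: 54 payments of £43,850.00 at the end of each six-month period.
Periodic rate r = 0.113/2 per half-year; n is counted in half-years.
PV = PMT × [(1 − (1+r)^−n)/r] = 43,850 × [1 − (1+r)^−54] / r = £736,206.64

£736,206.64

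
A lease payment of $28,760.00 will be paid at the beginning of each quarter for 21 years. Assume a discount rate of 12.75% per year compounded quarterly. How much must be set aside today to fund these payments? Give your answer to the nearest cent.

$864,309.27

This is an annuity due: 84 payments of $28,760.00 at the beginning of each quarter.
Periodic rate r = 0.1275/4 per quarter; n is counted in quarters.
PV = PMT × [(1 − (1+r)^−n)/r] × (1+r) = 28,760 × [1 − (1+r)^−84] / r × (1+r) = $864,309.27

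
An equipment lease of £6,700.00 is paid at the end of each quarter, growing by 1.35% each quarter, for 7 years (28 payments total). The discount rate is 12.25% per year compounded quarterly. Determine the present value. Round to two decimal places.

Periodic rate r = 0.1225/4 per quarter; n is counted in quarters.
Growing ordinary annuity: PV = PMT₁ × [1 − ((1+g)/(1+r))^n] / (r − g) = 6,700 × [1 − ((1+0.0135)/(1+r))^28] / (r − 0.0135) = £146,509.04.

£146,509.04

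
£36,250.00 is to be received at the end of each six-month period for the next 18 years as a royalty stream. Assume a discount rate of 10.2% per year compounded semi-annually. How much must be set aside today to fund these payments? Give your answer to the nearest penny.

£592,196.50

This is an ordinary annuity: 36 payments of £36,250.00 at the end of each six-month period.
Periodic rate r = 0.102/2 per half-year; n is counted in half-years.
PV = PMT × [(1 − (1+r)^−n)/r] = 36,250 × [1 − (1+r)^−36] / r = £592,196.50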